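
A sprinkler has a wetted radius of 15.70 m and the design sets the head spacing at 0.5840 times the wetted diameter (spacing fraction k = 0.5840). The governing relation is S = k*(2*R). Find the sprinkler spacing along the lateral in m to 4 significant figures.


S = 0.5840 * (2 * 15.70) = 18.34 m
Therefore the sprinkler spacing along the lateral = 18.34 m.


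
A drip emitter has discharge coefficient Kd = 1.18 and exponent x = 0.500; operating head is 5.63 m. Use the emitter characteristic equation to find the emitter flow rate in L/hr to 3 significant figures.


Approach: apply the emitter characteristic equation, q = Kd * h^x.
q = 1.18 * 5.63^0.500 = 2.80 L/hr
Therefore the emitter flow rate = 2.80 L/hr.


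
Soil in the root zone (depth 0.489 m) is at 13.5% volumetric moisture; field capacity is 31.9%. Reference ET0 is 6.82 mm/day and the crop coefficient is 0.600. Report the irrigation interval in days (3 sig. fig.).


Approach: apply soil-water budget scheduling, SMD = (FC-theta)/100*depth*1000; ETc = ET0*Kc; interval = SMD/ETc.
Step 1 — soil moisture deficit:
  SMD = (31.9 - 13.5)/100 * 0.489 * 1000 = 89.976 mm
Step 2 — daily crop ET (ETc = ET0*Kc):
  ETc = 6.82 * 0.600 = 4.0920 mm/day
Step 3 — irrigation interval (SMD/ETc):
  interval = 89.976 / 4.0920 = 22.0 days
Therefore the irrigation interval = 22.0 days.


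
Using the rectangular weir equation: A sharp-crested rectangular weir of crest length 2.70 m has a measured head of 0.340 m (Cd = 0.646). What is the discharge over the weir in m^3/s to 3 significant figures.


Approach: apply the rectangular weir equation, Q = (2/3)*Cd*L*sqrt(2g)*H^1.5.
Q = (2/3)*0.646*2.70*sqrt(2*9.81)*0.340^1.5 = 1.02 m^3/s
Therefore the discharge over the weir = 1.02 m^3/s.


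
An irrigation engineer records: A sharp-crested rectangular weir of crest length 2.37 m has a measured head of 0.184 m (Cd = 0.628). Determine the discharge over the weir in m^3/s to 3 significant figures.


Approach: apply the rectangular weir equation, Q = (2/3)*Cd*L*sqrt(2g)*H^1.5.
Q = (2/3)*0.628*2.37*sqrt(2*9.81)*0.184^1.5 = 0.347 m^3/s
Therefore the discharge over the weir = 0.347 m^3/s.


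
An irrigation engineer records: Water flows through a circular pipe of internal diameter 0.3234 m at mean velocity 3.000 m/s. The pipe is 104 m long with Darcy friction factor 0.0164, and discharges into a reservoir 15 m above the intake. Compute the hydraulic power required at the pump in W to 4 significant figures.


Approach: apply continuity + Darcy-Weisbach + hydraulic power, Q = A*v; hf = f*(L/D)*(v^2/(2g)); H = static + hf; P = rho*g*Q*H.
Step 1 — flow rate (continuity, Q = A*v):
  A = pi*(0.3234/2)^2 = 0.0821429 m^2
  Q = 0.0821429 * 3.000 = 0.246429 m^3/s
Step 2 — friction head loss (Darcy-Weisbach):
  hf = 0.0164 * (104/0.3234) * (3.000^2 / (2*9.81))
  hf = 2.41925 m
Step 3 — total head: H = 15 + 2.41925 = 17.4192 m
Step 4 — hydraulic power (P = rho*g*Q*H):
  P = 1000 * 9.81 * 0.246429 * 17.4192 = 42110 W
Therefore the hydraulic power required at the pump = 42110 W.


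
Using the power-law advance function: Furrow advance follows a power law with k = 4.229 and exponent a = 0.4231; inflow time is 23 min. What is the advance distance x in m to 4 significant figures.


Approach: apply the power-law advance function, x = k*t^a.
x = 4.229 * 23^0.4231 = 15.94 m
Therefore the advance distance x = 15.94 m.


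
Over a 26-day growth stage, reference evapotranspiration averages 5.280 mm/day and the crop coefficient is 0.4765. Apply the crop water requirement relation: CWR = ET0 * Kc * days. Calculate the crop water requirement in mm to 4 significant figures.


CWR = 5.280 * 0.4765 * 26 = 65.41 mm
Therefore the crop water requirement = 65.41 mm.


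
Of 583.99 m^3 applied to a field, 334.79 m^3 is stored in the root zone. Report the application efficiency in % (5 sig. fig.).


Approach: apply the application efficiency ratio, Ea = (stored/applied)*100.
Ea = (334.79/583.99)*100 = 57.328 %
Therefore the application efficiency = 57.328 %.


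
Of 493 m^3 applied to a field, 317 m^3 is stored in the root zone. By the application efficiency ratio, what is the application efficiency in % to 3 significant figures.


Approach: apply the application efficiency ratio, Ea = (stored/applied)*100.
Ea = (317/493)*100 = 64.3 %
Therefore the application efficiency = 64.3 %.


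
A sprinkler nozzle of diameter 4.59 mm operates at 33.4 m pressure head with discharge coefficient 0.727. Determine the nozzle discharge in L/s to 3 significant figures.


Approach: apply the orifice equation, Q = Cd*A*sqrt(2*g*h), A = pi*(d/2)^2.
A = pi*(4.59e-3/2)^2 = 1.6547e-05 m^2
Q = 0.727 * 1.6547e-05 * sqrt(2*9.81*33.4) * 1000 = 0.308 L/s
Therefore the nozzle discharge = 0.308 L/s.


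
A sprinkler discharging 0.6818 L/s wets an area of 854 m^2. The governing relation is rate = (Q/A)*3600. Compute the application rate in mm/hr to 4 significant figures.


rate = (0.6818 / 854) * 3600 = 2.874 mm/hr
Therefore the application rate = 2.874 mm/hr.


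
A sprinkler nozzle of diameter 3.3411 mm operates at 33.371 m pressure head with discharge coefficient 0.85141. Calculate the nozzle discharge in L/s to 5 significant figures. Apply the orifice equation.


Approach: apply the orifice equation, Q = Cd*A*sqrt(2*g*h), A = pi*(d/2)^2.
A = pi*(3.3411e-3/2)^2 = 8.767360e-06 m^2
Q = 0.85141 * 8.767360e-06 * sqrt(2*9.81*33.371) * 1000 = 0.19100 L/s
Therefore the nozzle discharge = 0.19100 L/s.


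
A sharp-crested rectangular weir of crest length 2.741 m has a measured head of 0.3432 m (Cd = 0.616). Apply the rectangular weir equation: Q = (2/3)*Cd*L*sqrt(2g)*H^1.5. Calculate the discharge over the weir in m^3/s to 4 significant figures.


Q = (2/3)*0.616*2.741*sqrt(2*9.81)*0.3432^1.5 = 1.002 m^3/s
Therefore the discharge over the weir = 1.002 m^3/s.


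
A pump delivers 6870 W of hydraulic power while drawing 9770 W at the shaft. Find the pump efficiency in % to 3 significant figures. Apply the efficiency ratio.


Approach: apply the efficiency ratio, eta = (P_out/P_in)*100.
eta = (6870 / 9770) * 100 = 70.3 %
Therefore the pump efficiency = 70.3 %.


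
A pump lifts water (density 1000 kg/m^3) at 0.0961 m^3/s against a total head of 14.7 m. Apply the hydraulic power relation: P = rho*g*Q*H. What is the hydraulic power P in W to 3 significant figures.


P = 1000 * 9.81 * 0.0961 * 14.7 = 13900 W
Therefore the hydraulic power P = 13900 W.


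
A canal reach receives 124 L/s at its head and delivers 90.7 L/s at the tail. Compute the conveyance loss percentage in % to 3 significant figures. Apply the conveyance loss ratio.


Approach: apply the conveyance loss ratio, loss% = ((Q_head - Q_tail)/Q_head)*100.
loss = ((124 - 90.7)/124)*100 = 26.9 %
Therefore the conveyance loss percentage = 26.9 %.


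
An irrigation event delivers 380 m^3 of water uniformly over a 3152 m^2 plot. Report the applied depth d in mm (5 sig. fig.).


Approach: apply depth from volume over area, d = (V/A)*1000.
d = (380 / 3152) * 1000 = 120.56 mm
Therefore the applied depth d = 120.56 mm.


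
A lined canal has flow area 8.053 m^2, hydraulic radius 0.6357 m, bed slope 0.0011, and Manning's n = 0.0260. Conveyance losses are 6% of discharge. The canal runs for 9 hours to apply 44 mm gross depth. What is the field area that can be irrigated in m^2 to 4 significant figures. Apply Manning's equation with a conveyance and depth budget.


Approach: apply Manning's equation with a conveyance and depth budget, Q = (1/n)*A*R^(2/3)*S^(1/2); Q_field = Q*(1-loss); Area = Q_field*t/(d/1000).
Step 1 — canal discharge (Manning's equation):
  Q = (1/0.0260) * 8.053 * 0.6357^(2/3) * 0.0011^(1/2) = 7.59479 m^3/s
Step 2 — delivered flow: Q_field = 7.59479*(1 - 6/100) = 7.13910 m^3/s
Step 3 — volume delivered: V = 7.13910 * 9*3600 = 231307 m^3
Step 4 — area served: A = V / (depth/1000) = 231307 / 0.044 = 5257000 m^2
Therefore the field area that can be irrigated = 5257000 m^2.


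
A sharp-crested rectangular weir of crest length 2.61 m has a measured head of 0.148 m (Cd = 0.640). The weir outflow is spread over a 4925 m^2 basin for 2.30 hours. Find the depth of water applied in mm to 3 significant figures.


Approach: apply the rectangular weir equation with a volume-to-depth conversion, Q = (2/3)*Cd*L*sqrt(2g)*H^1.5; d = Q*t/A * 1000.
Step 1 — weir discharge:
  Q = (2/3)*0.640*2.61*sqrt(2*9.81)*0.148^1.5 = 0.28085 m^3/s
Step 2 — volume: V = 0.28085 * 2.30*3600 = 2325.4 m^3
Step 3 — depth: d = V/A * 1000 = 2325.4/4925 * 1000 = 472 mm
Therefore the depth of water applied = 472 mm.


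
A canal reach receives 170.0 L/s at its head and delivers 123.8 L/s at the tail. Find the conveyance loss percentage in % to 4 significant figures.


Approach: apply the conveyance loss ratio, loss% = ((Q_head - Q_tail)/Q_head)*100.
loss = ((170.0 - 123.8)/170.0)*100 = 27.18 %
Therefore the conveyance loss percentage = 27.18 %.


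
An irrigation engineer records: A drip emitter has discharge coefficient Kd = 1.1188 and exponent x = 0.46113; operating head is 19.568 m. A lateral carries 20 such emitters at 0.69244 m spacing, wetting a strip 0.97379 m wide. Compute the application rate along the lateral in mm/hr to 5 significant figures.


Approach: apply the emitter equation with a lateral mass balance, q = Kd*h^x; Q = n*q; rate = Q/(n*spacing*width).
Step 1 — single emitter flow (q = Kd*h^x):
  q = 1.1188 * 19.568^0.46113 = 4.408829 L/hr
Step 2 — total lateral flow: Q = 20 * 4.408829 = 88.17658 L/hr
Step 3 — wetted area: A = 20 * 0.69244 * 0.97379 = 13.48582 m^2
Step 4 — application rate: Q/A = 88.17658/13.48582 = 6.5385 mm/hr
Therefore the application rate along the lateral = 6.5385 mm/hr.


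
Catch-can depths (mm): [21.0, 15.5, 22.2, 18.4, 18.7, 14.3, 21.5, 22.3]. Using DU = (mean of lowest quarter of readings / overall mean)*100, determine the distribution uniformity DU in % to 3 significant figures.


sorted lowest 2 of 8: [14.3, 15.5] -> mean = 14.900 mm
overall mean = 19.238 mm
DU = (14.900/19.238)*100 = 77.5 %
Therefore the distribution uniformity DU = 77.5 %.


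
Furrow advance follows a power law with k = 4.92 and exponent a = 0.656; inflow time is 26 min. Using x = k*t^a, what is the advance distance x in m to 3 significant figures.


x = 4.92 * 26^0.656 = 41.7 m
Therefore the advance distance x = 41.7 m.


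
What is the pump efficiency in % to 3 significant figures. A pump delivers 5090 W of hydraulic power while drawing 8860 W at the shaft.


Approach: apply the efficiency ratio, eta = (P_out/P_in)*100.
eta = (5090 / 8860) * 100 = 57.4 %
Therefore the pump efficiency = 57.4 %.


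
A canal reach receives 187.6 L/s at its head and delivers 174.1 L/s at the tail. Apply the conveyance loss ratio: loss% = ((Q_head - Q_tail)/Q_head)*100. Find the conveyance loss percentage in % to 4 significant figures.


loss = ((187.6 - 174.1)/187.6)*100 = 7.196 %
Therefore the conveyance loss percentage = 7.196 %.


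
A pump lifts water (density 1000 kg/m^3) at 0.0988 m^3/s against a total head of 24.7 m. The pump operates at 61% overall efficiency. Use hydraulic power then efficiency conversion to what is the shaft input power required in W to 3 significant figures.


Approach: apply hydraulic power then efficiency conversion, P = rho*g*Q*H; P_in = P/eta.
Step 1 — hydraulic power (P = rho*g*Q*H):
  P = 1000 * 9.81 * 0.0988 * 24.7 = 23940 W
Step 2 — input power: P_in = P/eta = 23940 / 0.61 = 39200 W
Therefore the shaft input power required = 39200 W.


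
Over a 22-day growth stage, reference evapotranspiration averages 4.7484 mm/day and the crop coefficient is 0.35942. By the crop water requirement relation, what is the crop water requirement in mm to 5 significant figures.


Approach: apply the crop water requirement relation, CWR = ET0 * Kc * days.
CWR = 4.7484 * 0.35942 * 22 = 37.547 mm
Therefore the crop water requirement = 37.547 mm.


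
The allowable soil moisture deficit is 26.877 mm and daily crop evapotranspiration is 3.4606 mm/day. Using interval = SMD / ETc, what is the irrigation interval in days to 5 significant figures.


interval = 26.877 / 3.4606 = 7.7666 days
Therefore the irrigation interval = 7.7666 days.


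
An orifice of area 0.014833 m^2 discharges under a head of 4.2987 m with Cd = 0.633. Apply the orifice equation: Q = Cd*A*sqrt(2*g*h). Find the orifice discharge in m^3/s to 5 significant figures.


Q = 0.633 * 0.014833 * sqrt(2*9.81*4.2987) = 0.086228 m^3/s
Therefore the orifice discharge = 0.086228 m^3/s.


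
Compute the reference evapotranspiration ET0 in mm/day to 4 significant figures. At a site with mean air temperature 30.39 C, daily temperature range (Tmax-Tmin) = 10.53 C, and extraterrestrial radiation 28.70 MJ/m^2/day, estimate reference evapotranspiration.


Approach: apply the Hargreaves-Samani method, ET0 = 0.0023*(Tmean+17.8)*sqrt(Tmax-Tmin)*0.408*Ra.
ET0 = 0.0023*(30.39+17.8)*sqrt(10.53)*0.408*28.70 = 4.212 mm/day
Therefore the reference evapotranspiration ET0 = 4.212 mm/day.


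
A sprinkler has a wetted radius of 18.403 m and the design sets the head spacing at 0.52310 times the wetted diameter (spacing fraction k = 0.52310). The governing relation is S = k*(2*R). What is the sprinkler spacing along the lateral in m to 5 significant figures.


S = 0.52310 * (2 * 18.403) = 19.253 m
Therefore the sprinkler spacing along the lateral = 19.253 m.


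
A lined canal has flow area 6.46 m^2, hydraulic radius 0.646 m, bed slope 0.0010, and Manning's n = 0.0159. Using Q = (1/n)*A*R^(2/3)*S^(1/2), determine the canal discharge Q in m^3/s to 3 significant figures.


Q = (1/0.0159) * 6.46 * 0.646^(2/3) * 0.0010^(1/2) = 9.60 m^3/s
Therefore the canal discharge Q = 9.60 m^3/s.


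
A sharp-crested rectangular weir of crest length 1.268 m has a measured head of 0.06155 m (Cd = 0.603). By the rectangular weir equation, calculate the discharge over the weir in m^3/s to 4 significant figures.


Approach: apply the rectangular weir equation, Q = (2/3)*Cd*L*sqrt(2g)*H^1.5.
Q = (2/3)*0.603*1.268*sqrt(2*9.81)*0.06155^1.5 = 0.03448 m^3/s
Therefore the discharge over the weir = 0.03448 m^3/s.


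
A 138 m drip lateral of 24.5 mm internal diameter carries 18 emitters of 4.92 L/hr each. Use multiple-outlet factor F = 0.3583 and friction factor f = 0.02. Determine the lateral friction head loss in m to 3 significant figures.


Approach: apply Darcy-Weisbach with the multiple-outlet F-factor, Q = n*q/(3600*1000) m^3/s; v = Q/A; hf = F*f*(L/D)*(v^2/(2g)).
Q = 18*4.92/(3600*1000) = 2.4600e-05 m^3/s
A = pi*(24.5e-3/2)^2 = 4.7144e-04 m^2, so v = Q/A = 0.052181 m/s
hf = 0.3583*0.02*(138/0.0245)*(0.052181^2/(2*9.81)) = 0.00560 m
Therefore the lateral friction head loss = 0.00560 m.


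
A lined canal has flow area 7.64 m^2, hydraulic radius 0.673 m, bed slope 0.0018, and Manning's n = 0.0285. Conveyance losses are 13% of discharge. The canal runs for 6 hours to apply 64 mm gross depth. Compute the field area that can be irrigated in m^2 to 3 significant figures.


Approach: apply Manning's equation with a conveyance and depth budget, Q = (1/n)*A*R^(2/3)*S^(1/2); Q_field = Q*(1-loss); Area = Q_field*t/(d/1000).
Step 1 — canal discharge (Manning's equation):
  Q = (1/0.0285) * 7.64 * 0.673^(2/3) * 0.0018^(1/2) = 8.7343 m^3/s
Step 2 — delivered flow: Q_field = 8.7343*(1 - 13/100) = 7.5988 m^3/s
Step 3 — volume delivered: V = 7.5988 * 6*3600 = 164130 m^3
Step 4 — area served: A = V / (depth/1000) = 164130 / 0.064 = 2560000 m^2
Therefore the field area that can be irrigated = 2560000 m^2.


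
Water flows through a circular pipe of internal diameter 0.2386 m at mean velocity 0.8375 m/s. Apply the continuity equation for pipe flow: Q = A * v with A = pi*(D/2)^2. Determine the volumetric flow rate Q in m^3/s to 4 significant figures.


A = pi*(0.2386/2)^2 = 0.0447127 m^2
Q = 0.0447127 * 0.8375 = 0.03745 m^3/s
Therefore the volumetric flow rate Q = 0.03745 m^3/s.


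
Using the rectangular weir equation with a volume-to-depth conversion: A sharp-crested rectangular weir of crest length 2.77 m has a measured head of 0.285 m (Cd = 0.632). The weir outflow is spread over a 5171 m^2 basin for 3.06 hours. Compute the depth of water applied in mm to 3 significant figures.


Approach: apply the rectangular weir equation with a volume-to-depth conversion, Q = (2/3)*Cd*L*sqrt(2g)*H^1.5; d = Q*t/A * 1000.
Step 1 — weir discharge:
  Q = (2/3)*0.632*2.77*sqrt(2*9.81)*0.285^1.5 = 0.78654 m^3/s
Step 2 — volume: V = 0.78654 * 3.06*3600 = 8664.6 m^3
Step 3 — depth: d = V/A * 1000 = 8664.6/5171 * 1000 = 1680 mm
Therefore the depth of water applied = 1680 mm.


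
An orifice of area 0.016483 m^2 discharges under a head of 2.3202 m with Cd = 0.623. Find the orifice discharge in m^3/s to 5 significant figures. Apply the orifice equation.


Approach: apply the orifice equation, Q = Cd*A*sqrt(2*g*h).
Q = 0.623 * 0.016483 * sqrt(2*9.81*2.3202) = 0.069285 m^3/s
Therefore the orifice discharge = 0.069285 m^3/s.


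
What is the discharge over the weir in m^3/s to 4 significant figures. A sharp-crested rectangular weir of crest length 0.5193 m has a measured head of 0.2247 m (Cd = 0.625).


Approach: apply the rectangular weir equation, Q = (2/3)*Cd*L*sqrt(2g)*H^1.5.
Q = (2/3)*0.625*0.5193*sqrt(2*9.81)*0.2247^1.5 = 0.1021 m^3/s
Therefore the discharge over the weir = 0.1021 m^3/s.


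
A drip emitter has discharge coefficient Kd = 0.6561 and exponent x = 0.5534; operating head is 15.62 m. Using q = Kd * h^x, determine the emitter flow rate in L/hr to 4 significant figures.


q = 0.6561 * 15.62^0.5534 = 3.003 L/hr
Therefore the emitter flow rate = 3.003 L/hr.


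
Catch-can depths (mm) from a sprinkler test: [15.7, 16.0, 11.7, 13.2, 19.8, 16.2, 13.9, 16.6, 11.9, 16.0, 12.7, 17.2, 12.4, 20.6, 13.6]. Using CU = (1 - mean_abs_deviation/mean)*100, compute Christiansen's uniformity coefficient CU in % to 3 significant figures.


mean = 15.167 mm
mean |d_i - mean| = 2.2356 mm
CU = (1 - 2.2356/15.167)*100 = 85.3 %
Therefore Christiansen's uniformity coefficient CU = 85.3 %.


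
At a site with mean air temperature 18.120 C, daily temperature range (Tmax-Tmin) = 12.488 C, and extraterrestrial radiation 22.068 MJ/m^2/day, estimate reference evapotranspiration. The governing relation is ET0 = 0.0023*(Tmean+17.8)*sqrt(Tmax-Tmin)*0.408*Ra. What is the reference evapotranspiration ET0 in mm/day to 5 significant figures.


ET0 = 0.0023*(18.120+17.8)*sqrt(12.488)*0.408*22.068 = 2.6287 mm/day
Therefore the reference evapotranspiration ET0 = 2.6287 mm/day.


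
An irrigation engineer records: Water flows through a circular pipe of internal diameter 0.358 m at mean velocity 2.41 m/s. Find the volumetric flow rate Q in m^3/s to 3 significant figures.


Approach: apply the continuity equation for pipe flow, Q = A * v with A = pi*(D/2)^2.
A = pi*(0.358/2)^2 = 0.10066 m^2
Q = 0.10066 * 2.41 = 0.243 m^3/s
Therefore the volumetric flow rate Q = 0.243 m^3/s.


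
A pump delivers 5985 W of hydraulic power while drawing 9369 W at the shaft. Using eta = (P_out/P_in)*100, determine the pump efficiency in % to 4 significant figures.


eta = (5985 / 9369) * 100 = 63.88 %
Therefore the pump efficiency = 63.88 %.


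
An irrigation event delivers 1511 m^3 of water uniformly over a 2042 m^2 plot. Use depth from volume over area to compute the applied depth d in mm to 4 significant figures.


Approach: apply depth from volume over area, d = (V/A)*1000.
d = (1511 / 2042) * 1000 = 740.0 mm
Therefore the applied depth d = 740.0 mm.


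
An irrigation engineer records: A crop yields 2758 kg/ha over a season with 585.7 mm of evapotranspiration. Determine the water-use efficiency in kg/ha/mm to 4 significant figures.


Approach: apply the water-use efficiency ratio, WUE = yield/ET.
WUE = 2758 / 585.7 = 4.709 kg/ha/mm
Therefore the water-use efficiency = 4.709 kg/ha/mm.


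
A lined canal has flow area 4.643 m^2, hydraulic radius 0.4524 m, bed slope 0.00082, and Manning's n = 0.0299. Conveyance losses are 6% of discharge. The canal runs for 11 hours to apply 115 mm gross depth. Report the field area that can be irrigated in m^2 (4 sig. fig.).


Approach: apply Manning's equation with a conveyance and depth budget, Q = (1/n)*A*R^(2/3)*S^(1/2); Q_field = Q*(1-loss); Area = Q_field*t/(d/1000).
Step 1 — canal discharge (Manning's equation):
  Q = (1/0.0299) * 4.643 * 0.4524^(2/3) * 0.00082^(1/2) = 2.62049 m^3/s
Step 2 — delivered flow: Q_field = 2.62049*(1 - 6/100) = 2.46326 m^3/s
Step 3 — volume delivered: V = 2.46326 * 11*3600 = 97545.2 m^3
Step 4 — area served: A = V / (depth/1000) = 97545.2 / 0.115 = 848200 m^2
Therefore the field area that can be irrigated = 848200 m^2.


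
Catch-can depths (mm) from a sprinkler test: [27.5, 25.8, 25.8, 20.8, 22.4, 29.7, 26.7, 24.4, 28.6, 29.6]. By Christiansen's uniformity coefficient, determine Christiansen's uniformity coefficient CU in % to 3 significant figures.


Approach: apply Christiansen's uniformity coefficient, CU = (1 - mean_abs_deviation/mean)*100.
mean = 26.130 mm
mean |d_i - mean| = 2.2900 mm
CU = (1 - 2.2900/26.130)*100 = 91.2 %
Therefore Christiansen's uniformity coefficient CU = 91.2 %.


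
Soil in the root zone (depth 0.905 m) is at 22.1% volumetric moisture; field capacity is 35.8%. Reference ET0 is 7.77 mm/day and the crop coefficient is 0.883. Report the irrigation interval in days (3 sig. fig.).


Approach: apply soil-water budget scheduling, SMD = (FC-theta)/100*depth*1000; ETc = ET0*Kc; interval = SMD/ETc.
Step 1 — soil moisture deficit:
  SMD = (35.8 - 22.1)/100 * 0.905 * 1000 = 123.98 mm
Step 2 — daily crop ET (ETc = ET0*Kc):
  ETc = 7.77 * 0.883 = 6.8609 mm/day
Step 3 — irrigation interval (SMD/ETc):
  interval = 123.98 / 6.8609 = 18.1 days
Therefore the irrigation interval = 18.1 days.


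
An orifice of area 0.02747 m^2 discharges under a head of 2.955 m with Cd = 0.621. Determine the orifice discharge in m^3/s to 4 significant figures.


Approach: apply the orifice equation, Q = Cd*A*sqrt(2*g*h).
Q = 0.621 * 0.02747 * sqrt(2*9.81*2.955) = 0.1299 m^3/s
Therefore the orifice discharge = 0.1299 m^3/s.


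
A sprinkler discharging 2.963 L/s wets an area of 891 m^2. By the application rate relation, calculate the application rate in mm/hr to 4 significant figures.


Approach: apply the application rate relation, rate = (Q/A)*3600.
rate = (2.963 / 891) * 3600 = 11.97 mm/hr
Therefore the application rate = 11.97 mm/hr.


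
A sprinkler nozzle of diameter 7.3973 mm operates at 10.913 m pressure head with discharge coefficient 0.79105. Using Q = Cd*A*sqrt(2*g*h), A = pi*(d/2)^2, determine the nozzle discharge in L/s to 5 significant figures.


A = pi*(7.3973e-3/2)^2 = 4.297702e-05 m^2
Q = 0.79105 * 4.297702e-05 * sqrt(2*9.81*10.913) * 1000 = 0.49746 L/s
Therefore the nozzle discharge = 0.49746 L/s.


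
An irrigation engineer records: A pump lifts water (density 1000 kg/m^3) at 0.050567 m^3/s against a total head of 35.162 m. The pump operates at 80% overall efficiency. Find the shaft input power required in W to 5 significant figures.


Approach: apply hydraulic power then efficiency conversion, P = rho*g*Q*H; P_in = P/eta.
Step 1 — hydraulic power (P = rho*g*Q*H):
  P = 1000 * 9.81 * 0.050567 * 35.162 = 17442.54 W
Step 2 — input power: P_in = P/eta = 17442.54 / 0.8 = 21803 W
Therefore the shaft input power required = 21803 W.


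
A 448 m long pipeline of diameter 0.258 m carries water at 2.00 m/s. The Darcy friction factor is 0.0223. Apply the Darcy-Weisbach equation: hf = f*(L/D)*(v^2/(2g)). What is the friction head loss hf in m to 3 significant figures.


hf = 0.0223 * (448/0.258) * (2.00^2 / (2*9.81))
hf = 7.89 m
Therefore the friction head loss hf = 7.89 m.


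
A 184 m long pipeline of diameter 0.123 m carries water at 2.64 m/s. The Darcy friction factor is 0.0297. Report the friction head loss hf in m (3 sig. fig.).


Approach: apply the Darcy-Weisbach equation, hf = f*(L/D)*(v^2/(2g)).
hf = 0.0297 * (184/0.123) * (2.64^2 / (2*9.81))
hf = 15.8 m
Therefore the friction head loss hf = 15.8 m.


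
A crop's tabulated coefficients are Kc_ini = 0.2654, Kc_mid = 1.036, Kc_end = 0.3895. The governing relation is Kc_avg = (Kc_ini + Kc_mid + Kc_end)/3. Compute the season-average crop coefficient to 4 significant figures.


Kc_avg = (0.2654 + 1.036 + 0.3895)/3 = 0.5636
Therefore the season-average crop coefficient = 0.5636.


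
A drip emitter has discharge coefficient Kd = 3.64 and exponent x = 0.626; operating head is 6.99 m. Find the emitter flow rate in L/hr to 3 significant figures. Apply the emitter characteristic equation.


Approach: apply the emitter characteristic equation, q = Kd * h^x.
q = 3.64 * 6.99^0.626 = 12.3 L/hr
Therefore the emitter flow rate = 12.3 L/hr.


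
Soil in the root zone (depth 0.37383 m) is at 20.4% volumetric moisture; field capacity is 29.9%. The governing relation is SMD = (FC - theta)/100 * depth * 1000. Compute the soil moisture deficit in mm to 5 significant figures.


SMD = (29.9 - 20.4)/100 * 0.37383 * 1000 = 35.514 mm
Therefore the soil moisture deficit = 35.514 mm.


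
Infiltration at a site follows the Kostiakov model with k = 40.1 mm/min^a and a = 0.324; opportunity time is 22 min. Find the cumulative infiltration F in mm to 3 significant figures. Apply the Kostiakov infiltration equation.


Approach: apply the Kostiakov infiltration equation, F = k*t^a.
F = 40.1 * 22^0.324 = 109 mm
Therefore the cumulative infiltration F = 109 mm.


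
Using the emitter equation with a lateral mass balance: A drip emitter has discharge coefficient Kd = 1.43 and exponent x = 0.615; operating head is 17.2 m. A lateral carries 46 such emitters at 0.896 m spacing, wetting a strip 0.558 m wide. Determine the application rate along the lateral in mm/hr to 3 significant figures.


Approach: apply the emitter equation with a lateral mass balance, q = Kd*h^x; Q = n*q; rate = Q/(n*spacing*width).
Step 1 — single emitter flow (q = Kd*h^x):
  q = 1.43 * 17.2^0.615 = 8.2259 L/hr
Step 2 — total lateral flow: Q = 46 * 8.2259 = 378.39 L/hr
Step 3 — wetted area: A = 46 * 0.896 * 0.558 = 22.999 m^2
Step 4 — application rate: Q/A = 378.39/22.999 = 16.5 mm/hr
Therefore the application rate along the lateral = 16.5 mm/hr.


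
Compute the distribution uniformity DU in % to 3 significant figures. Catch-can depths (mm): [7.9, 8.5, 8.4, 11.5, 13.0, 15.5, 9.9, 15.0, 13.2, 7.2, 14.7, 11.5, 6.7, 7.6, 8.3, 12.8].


Approach: apply the low-quarter distribution uniformity, DU = (mean of lowest quarter of readings / overall mean)*100.
sorted lowest 4 of 16: [6.7, 7.2, 7.6, 7.9] -> mean = 7.3500 mm
overall mean = 10.731 mm
DU = (7.3500/10.731)*100 = 68.5 %
Therefore the distribution uniformity DU = 68.5 %.


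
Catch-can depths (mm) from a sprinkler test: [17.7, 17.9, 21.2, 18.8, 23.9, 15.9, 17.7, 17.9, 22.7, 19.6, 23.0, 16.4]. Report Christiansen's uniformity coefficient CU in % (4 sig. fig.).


Approach: apply Christiansen's uniformity coefficient, CU = (1 - mean_abs_deviation/mean)*100.
mean = 19.3917 mm
mean |d_i - mean| = 2.24028 mm
CU = (1 - 2.24028/19.3917)*100 = 88.45 %
Therefore Christiansen's uniformity coefficient CU = 88.45 %.


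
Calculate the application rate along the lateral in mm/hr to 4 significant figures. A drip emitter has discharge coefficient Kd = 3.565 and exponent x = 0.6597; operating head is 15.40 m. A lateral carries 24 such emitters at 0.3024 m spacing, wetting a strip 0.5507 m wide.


Approach: apply the emitter equation with a lateral mass balance, q = Kd*h^x; Q = n*q; rate = Q/(n*spacing*width).
Step 1 — single emitter flow (q = Kd*h^x):
  q = 3.565 * 15.40^0.6597 = 21.6505 L/hr
Step 2 — total lateral flow: Q = 24 * 21.6505 = 519.611 L/hr
Step 3 — wetted area: A = 24 * 0.3024 * 0.5507 = 3.99676 m^2
Step 4 — application rate: Q/A = 519.611/3.99676 = 130.0 mm/hr
Therefore the application rate along the lateral = 130.0 mm/hr.


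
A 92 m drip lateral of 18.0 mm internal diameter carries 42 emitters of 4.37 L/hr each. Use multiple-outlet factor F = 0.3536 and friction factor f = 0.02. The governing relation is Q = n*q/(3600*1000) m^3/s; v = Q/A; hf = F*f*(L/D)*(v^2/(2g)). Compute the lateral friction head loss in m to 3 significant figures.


Q = 42*4.37/(3600*1000) = 5.0983e-05 m^3/s
A = pi*(18.0e-3/2)^2 = 2.5447e-04 m^2, so v = Q/A = 0.20035 m/s
hf = 0.3536*0.02*(92/0.0180)*(0.20035^2/(2*9.81)) = 0.0740 m
Therefore the lateral friction head loss = 0.0740 m.


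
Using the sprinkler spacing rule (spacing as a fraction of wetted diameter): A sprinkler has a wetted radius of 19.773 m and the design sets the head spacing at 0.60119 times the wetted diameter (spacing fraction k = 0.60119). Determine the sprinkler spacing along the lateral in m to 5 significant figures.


Approach: apply the sprinkler spacing rule (spacing as a fraction of wetted diameter), S = k*(2*R).
S = 0.60119 * (2 * 19.773) = 23.775 m
Therefore the sprinkler spacing along the lateral = 23.775 m.


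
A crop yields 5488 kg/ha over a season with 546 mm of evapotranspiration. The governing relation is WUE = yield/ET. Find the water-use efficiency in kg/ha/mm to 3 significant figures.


WUE = 5488 / 546 = 10.1 kg/ha/mm
Therefore the water-use efficiency = 10.1 kg/ha/mm.


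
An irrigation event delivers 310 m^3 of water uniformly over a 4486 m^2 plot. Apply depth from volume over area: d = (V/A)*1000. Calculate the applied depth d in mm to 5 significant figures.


d = (310 / 4486) * 1000 = 69.104 mm
Therefore the applied depth d = 69.104 mm.


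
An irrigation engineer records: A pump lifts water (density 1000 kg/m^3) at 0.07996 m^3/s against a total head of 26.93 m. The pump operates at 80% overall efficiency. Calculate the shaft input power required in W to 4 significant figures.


Approach: apply hydraulic power then efficiency conversion, P = rho*g*Q*H; P_in = P/eta.
Step 1 — hydraulic power (P = rho*g*Q*H):
  P = 1000 * 9.81 * 0.07996 * 26.93 = 21124.1 W
Step 2 — input power: P_in = P/eta = 21124.1 / 0.8 = 26410 W
Therefore the shaft input power required = 26410 W.


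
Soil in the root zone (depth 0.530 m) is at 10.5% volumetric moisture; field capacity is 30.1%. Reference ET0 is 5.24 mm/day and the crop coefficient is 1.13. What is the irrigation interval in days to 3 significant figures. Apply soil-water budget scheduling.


Approach: apply soil-water budget scheduling, SMD = (FC-theta)/100*depth*1000; ETc = ET0*Kc; interval = SMD/ETc.
Step 1 — soil moisture deficit:
  SMD = (30.1 - 10.5)/100 * 0.530 * 1000 = 103.88 mm
Step 2 — daily crop ET (ETc = ET0*Kc):
  ETc = 5.24 * 1.13 = 5.9212 mm/day
Step 3 — irrigation interval (SMD/ETc):
  interval = 103.88 / 5.9212 = 17.5 days
Therefore the irrigation interval = 17.5 days.


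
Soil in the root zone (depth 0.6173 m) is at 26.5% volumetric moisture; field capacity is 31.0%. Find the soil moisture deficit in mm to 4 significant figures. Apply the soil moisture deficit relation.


Approach: apply the soil moisture deficit relation, SMD = (FC - theta)/100 * depth * 1000.
SMD = (31.0 - 26.5)/100 * 0.6173 * 1000 = 27.78 mm
Therefore the soil moisture deficit = 27.78 mm.


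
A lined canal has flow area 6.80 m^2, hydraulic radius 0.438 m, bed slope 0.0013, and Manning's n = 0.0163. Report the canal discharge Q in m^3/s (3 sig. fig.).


Approach: apply Manning's equation, Q = (1/n)*A*R^(2/3)*S^(1/2).
Q = (1/0.0163) * 6.80 * 0.438^(2/3) * 0.0013^(1/2) = 8.68 m^3/s
Therefore the canal discharge Q = 8.68 m^3/s.


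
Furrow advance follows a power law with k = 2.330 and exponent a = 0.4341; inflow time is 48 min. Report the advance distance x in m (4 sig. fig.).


Approach: apply the power-law advance function, x = k*t^a.
x = 2.330 * 48^0.4341 = 12.51 m
Therefore the advance distance x = 12.51 m.


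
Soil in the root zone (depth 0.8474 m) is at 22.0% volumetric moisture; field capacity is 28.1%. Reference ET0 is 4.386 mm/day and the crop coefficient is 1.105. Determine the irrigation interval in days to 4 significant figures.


Approach: apply soil-water budget scheduling, SMD = (FC-theta)/100*depth*1000; ETc = ET0*Kc; interval = SMD/ETc.
Step 1 — soil moisture deficit:
  SMD = (28.1 - 22.0)/100 * 0.8474 * 1000 = 51.6914 mm
Step 2 — daily crop ET (ETc = ET0*Kc):
  ETc = 4.386 * 1.105 = 4.84653 mm/day
Step 3 — irrigation interval (SMD/ETc):
  interval = 51.6914 / 4.84653 = 10.67 days
Therefore the irrigation interval = 10.67 days.


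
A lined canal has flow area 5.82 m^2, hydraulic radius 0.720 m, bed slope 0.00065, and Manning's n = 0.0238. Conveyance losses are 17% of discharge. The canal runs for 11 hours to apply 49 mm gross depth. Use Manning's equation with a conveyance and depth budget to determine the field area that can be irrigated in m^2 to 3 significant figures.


Approach: apply Manning's equation with a conveyance and depth budget, Q = (1/n)*A*R^(2/3)*S^(1/2); Q_field = Q*(1-loss); Area = Q_field*t/(d/1000).
Step 1 — canal discharge (Manning's equation):
  Q = (1/0.0238) * 5.82 * 0.720^(2/3) * 0.00065^(1/2) = 5.0083 m^3/s
Step 2 — delivered flow: Q_field = 5.0083*(1 - 17/100) = 4.1569 m^3/s
Step 3 — volume delivered: V = 4.1569 * 11*3600 = 164610 m^3
Step 4 — area served: A = V / (depth/1000) = 164610 / 0.049 = 3360000 m^2
Therefore the field area that can be irrigated = 3360000 m^2.


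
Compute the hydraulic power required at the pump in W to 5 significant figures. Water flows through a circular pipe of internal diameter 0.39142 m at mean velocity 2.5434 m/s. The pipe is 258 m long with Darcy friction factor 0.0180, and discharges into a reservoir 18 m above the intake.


Approach: apply continuity + Darcy-Weisbach + hydraulic power, Q = A*v; hf = f*(L/D)*(v^2/(2g)); H = static + hf; P = rho*g*Q*H.
Step 1 — flow rate (continuity, Q = A*v):
  A = pi*(0.39142/2)^2 = 0.1203306 m^2
  Q = 0.1203306 * 2.5434 = 0.3060487 m^3/s
Step 2 — friction head loss (Darcy-Weisbach):
  hf = 0.0180 * (258/0.39142) * (2.5434^2 / (2*9.81))
  hf = 3.911826 m
Step 3 — total head: H = 18 + 3.911826 = 21.91183 m
Step 4 — hydraulic power (P = rho*g*Q*H):
  P = 1000 * 9.81 * 0.3060487 * 21.91183 = 65787 W
Therefore the hydraulic power required at the pump = 65787 W.


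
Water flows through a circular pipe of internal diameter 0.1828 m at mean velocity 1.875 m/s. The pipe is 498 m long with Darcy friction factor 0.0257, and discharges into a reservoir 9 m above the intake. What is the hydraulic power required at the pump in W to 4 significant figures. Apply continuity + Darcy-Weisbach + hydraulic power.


Approach: apply continuity + Darcy-Weisbach + hydraulic power, Q = A*v; hf = f*(L/D)*(v^2/(2g)); H = static + hf; P = rho*g*Q*H.
Step 1 — flow rate (continuity, Q = A*v):
  A = pi*(0.1828/2)^2 = 0.0262447 m^2
  Q = 0.0262447 * 1.875 = 0.0492089 m^3/s
Step 2 — friction head loss (Darcy-Weisbach):
  hf = 0.0257 * (498/0.1828) * (1.875^2 / (2*9.81))
  hf = 12.5456 m
Step 3 — total head: H = 9 + 12.5456 = 21.5456 m
Step 4 — hydraulic power (P = rho*g*Q*H):
  P = 1000 * 9.81 * 0.0492089 * 21.5456 = 10400 W
Therefore the hydraulic power required at the pump = 10400 W.


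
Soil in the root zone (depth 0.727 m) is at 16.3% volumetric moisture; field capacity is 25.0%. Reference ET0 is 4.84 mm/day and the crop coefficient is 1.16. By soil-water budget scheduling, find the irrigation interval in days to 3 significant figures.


Approach: apply soil-water budget scheduling, SMD = (FC-theta)/100*depth*1000; ETc = ET0*Kc; interval = SMD/ETc.
Step 1 — soil moisture deficit:
  SMD = (25.0 - 16.3)/100 * 0.727 * 1000 = 63.249 mm
Step 2 — daily crop ET (ETc = ET0*Kc):
  ETc = 4.84 * 1.16 = 5.6144 mm/day
Step 3 — irrigation interval (SMD/ETc):
  interval = 63.249 / 5.6144 = 11.3 days
Therefore the irrigation interval = 11.3 days.


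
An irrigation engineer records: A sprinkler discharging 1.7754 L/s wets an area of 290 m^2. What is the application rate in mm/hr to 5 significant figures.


Approach: apply the application rate relation, rate = (Q/A)*3600.
rate = (1.7754 / 290) * 3600 = 22.039 mm/hr
Therefore the application rate = 22.039 mm/hr.


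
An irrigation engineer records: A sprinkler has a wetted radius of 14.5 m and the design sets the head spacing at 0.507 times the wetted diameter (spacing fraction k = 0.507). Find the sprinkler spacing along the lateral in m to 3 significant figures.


Approach: apply the sprinkler spacing rule (spacing as a fraction of wetted diameter), S = k*(2*R).
S = 0.507 * (2 * 14.5) = 14.7 m
Therefore the sprinkler spacing along the lateral = 14.7 m.


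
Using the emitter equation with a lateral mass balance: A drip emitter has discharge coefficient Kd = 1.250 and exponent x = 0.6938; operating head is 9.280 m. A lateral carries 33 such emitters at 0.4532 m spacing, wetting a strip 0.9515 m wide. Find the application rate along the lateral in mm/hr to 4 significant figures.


Approach: apply the emitter equation with a lateral mass balance, q = Kd*h^x; Q = n*q; rate = Q/(n*spacing*width).
Step 1 — single emitter flow (q = Kd*h^x):
  q = 1.250 * 9.280^0.6938 = 5.86401 L/hr
Step 2 — total lateral flow: Q = 33 * 5.86401 = 193.512 L/hr
Step 3 — wetted area: A = 33 * 0.4532 * 0.9515 = 14.2303 m^2
Step 4 — application rate: Q/A = 193.512/14.2303 = 13.60 mm/hr
Therefore the application rate along the lateral = 13.60 mm/hr.


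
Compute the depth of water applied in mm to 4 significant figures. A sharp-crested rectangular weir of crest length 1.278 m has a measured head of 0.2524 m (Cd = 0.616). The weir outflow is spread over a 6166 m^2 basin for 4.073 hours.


Approach: apply the rectangular weir equation with a volume-to-depth conversion, Q = (2/3)*Cd*L*sqrt(2g)*H^1.5; d = Q*t/A * 1000.
Step 1 — weir discharge:
  Q = (2/3)*0.616*1.278*sqrt(2*9.81)*0.2524^1.5 = 0.294784 m^3/s
Step 2 — volume: V = 0.294784 * 4.073*3600 = 4322.36 m^3
Step 3 — depth: d = V/A * 1000 = 4322.36/6166 * 1000 = 701.0 mm
Therefore the depth of water applied = 701.0 mm.


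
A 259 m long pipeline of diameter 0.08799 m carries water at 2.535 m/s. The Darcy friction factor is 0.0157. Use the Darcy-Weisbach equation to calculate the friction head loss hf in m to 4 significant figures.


Approach: apply the Darcy-Weisbach equation, hf = f*(L/D)*(v^2/(2g)).
hf = 0.0157 * (259/0.08799) * (2.535^2 / (2*9.81))
hf = 15.14 m
Therefore the friction head loss hf = 15.14 m.


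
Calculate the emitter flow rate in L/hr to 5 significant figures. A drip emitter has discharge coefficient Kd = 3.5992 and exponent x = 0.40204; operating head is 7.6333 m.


Approach: apply the emitter characteristic equation, q = Kd * h^x.
q = 3.5992 * 7.6333^0.40204 = 8.1488 L/hr
Therefore the emitter flow rate = 8.1488 L/hr.


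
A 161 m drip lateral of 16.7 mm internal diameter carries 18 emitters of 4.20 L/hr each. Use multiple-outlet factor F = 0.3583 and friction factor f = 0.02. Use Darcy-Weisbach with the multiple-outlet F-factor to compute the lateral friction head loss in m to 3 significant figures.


Approach: apply Darcy-Weisbach with the multiple-outlet F-factor, Q = n*q/(3600*1000) m^3/s; v = Q/A; hf = F*f*(L/D)*(v^2/(2g)).
Q = 18*4.20/(3600*1000) = 2.1000e-05 m^3/s
A = pi*(16.7e-3/2)^2 = 2.1904e-04 m^2, so v = Q/A = 0.095873 m/s
hf = 0.3583*0.02*(161/0.0167)*(0.095873^2/(2*9.81)) = 0.0324 m
Therefore the lateral friction head loss = 0.0324 m.


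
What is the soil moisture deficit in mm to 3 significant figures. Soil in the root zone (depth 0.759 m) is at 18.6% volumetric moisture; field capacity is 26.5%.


Approach: apply the soil moisture deficit relation, SMD = (FC - theta)/100 * depth * 1000.
SMD = (26.5 - 18.6)/100 * 0.759 * 1000 = 60.0 mm
Therefore the soil moisture deficit = 60.0 mm.


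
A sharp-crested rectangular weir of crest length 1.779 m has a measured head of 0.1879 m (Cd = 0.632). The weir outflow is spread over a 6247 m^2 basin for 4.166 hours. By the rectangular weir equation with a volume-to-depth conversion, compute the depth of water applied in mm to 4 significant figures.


Approach: apply the rectangular weir equation with a volume-to-depth conversion, Q = (2/3)*Cd*L*sqrt(2g)*H^1.5; d = Q*t/A * 1000.
Step 1 — weir discharge:
  Q = (2/3)*0.632*1.779*sqrt(2*9.81)*0.1879^1.5 = 0.270422 m^3/s
Step 2 — volume: V = 0.270422 * 4.166*3600 = 4055.68 m^3
Step 3 — depth: d = V/A * 1000 = 4055.68/6247 * 1000 = 649.2 mm
Therefore the depth of water applied = 649.2 mm.
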